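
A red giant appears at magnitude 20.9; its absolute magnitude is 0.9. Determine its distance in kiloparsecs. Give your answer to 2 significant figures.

μ = m − M = 20.000
m − M = 5 log₁₀ d − 5
log₁₀ d = (m − M)/5 + 1 = 5.0000
d = 10^5.0000 = 100000 pc
= 100.0 kpc

d ≈ 100 kpc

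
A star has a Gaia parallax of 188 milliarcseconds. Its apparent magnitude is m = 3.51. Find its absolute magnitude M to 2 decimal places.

M ≈ 4.88

p = 188 mas = 0.188″ → d = 1/p = 5.319 pc
5 log₁₀(d/10 pc) = 5 log₁₀(5.319) − 5 = -1.371
M = m − 5 log₁₀(d/10) = 3.51 + 1.371 = 4.881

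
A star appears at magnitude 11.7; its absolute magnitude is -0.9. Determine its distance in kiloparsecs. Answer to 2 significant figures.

d ≈ 3.3 kpc

Distance modulus: m − M = 11.7 − (-0.9) = 12.600
m − M = 5 log₁₀ d − 5
log₁₀ d = (m − M)/5 + 1 = 3.5200
d = 10^3.5200 = 3311 pc
= 3.311 kpc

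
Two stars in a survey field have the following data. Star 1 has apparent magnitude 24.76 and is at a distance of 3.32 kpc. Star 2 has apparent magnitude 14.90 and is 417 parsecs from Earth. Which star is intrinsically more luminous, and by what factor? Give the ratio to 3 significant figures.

Star 2 is more luminous, by a factor of 139.

Star 1: d = 3.32 kpc = 3320 pc
Star 1: M = m − 5 log₁₀ d + 5 = 24.76 − 5·3.5211 + 5 = 12.154
Star 2: M = m − 5 log₁₀ d + 5 = 14.90 − 5·2.6201 + 5 = 6.799
ΔM = M_1 − M_2 = 12.154 − (6.799) = 5.355; smaller M is more luminous → Star 2.
L ratio = 10^(0.4 |ΔM|) = 10^2.142 = 138.7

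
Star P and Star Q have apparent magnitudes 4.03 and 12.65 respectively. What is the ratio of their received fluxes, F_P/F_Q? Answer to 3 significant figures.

Δm = 4.03 − (12.65) = -8.62
Flux ratio = 10^(−0.4 Δm) = 10^(−0.4 × -8.62) = 10^3.448 = 2805

F_P/F_Q ≈ 2810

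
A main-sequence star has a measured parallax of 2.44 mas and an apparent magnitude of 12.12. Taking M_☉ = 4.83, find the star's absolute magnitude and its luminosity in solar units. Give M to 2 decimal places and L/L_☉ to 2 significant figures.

M ≈ 4.06; L/L_☉ ≈ 2.0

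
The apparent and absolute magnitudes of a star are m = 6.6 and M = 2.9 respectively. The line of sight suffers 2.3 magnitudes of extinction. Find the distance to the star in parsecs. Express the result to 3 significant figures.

m − M = 5 log₁₀(d/10 pc) + A  ⇒  6.6 − (2.9) − 2.3 = 5 log₁₀(d/10)
1.400 = 5 log₁₀(d/10)
log₁₀ d = (m − M − A)/5 + 1 = 1.2800
d = 10^1.2800 = 19.05 pc

d ≈ 19.1 pc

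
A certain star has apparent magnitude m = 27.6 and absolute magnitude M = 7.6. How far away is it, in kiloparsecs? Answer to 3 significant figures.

d ≈ 100 kpc

Distance modulus: m − M = 27.6 − (7.6) = 20.000
m − M = 5 log₁₀ d − 5
log₁₀ d = (m − M)/5 + 1 = 5.0000
d = 10^5.0000 = 100000 pc
= 100.0 kpc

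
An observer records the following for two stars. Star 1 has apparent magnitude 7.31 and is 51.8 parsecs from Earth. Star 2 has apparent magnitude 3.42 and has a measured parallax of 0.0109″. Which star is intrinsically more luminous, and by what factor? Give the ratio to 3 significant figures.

Star 1: M = m − 5 log₁₀ d + 5 = 7.31 − 5·1.7143 + 5 = 3.738
Star 2: d = 1/p = 1/0.0109″ = 91.74 pc
Star 2: M = m − 5 log₁₀ d + 5 = 3.42 − 5·1.9626 + 5 = -1.393
ΔM = M_1 − M_2 = 3.738 − (-1.393) = 5.131; smaller M is more luminous → Star 2.
L ratio = 10^(0.4 |ΔM|) = 10^2.052 = 112.8

Star 2 is more luminous, by a factor of 113.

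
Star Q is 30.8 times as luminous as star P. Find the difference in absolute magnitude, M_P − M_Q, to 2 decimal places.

Pogson: ΔM = −2.5 log₁₀(ratio) = −2.5 log₁₀(30.8) = −2.5 × 1.4886 = -3.721
Star Q is brighter so has the smaller magnitude: M_P − M_Q is positive.

M_P − M_Q ≈ 3.72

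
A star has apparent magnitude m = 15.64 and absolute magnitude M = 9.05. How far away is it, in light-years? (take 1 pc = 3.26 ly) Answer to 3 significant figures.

Distance modulus: m − M = 15.64 − (9.05) = 6.590
m − M = 5 log₁₀ d − 5
log₁₀ d = (m − M)/5 + 1 = 2.3180
d = 10^2.3180 = 208.0 pc
= 678.0 ly

d ≈ 678 ly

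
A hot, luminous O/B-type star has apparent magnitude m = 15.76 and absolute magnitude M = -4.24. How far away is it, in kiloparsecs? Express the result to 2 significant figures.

d ≈ 100 kpc

Distance modulus: m − M = 15.76 − (-4.24) = 20.000
m − M = 5 log₁₀ d − 5
log₁₀ d = (m − M)/5 + 1 = 5.0000
d = 10^5.0000 = 100000 pc
= 100.0 kpc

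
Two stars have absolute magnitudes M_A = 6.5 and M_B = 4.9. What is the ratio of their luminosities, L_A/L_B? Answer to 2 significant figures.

L_A/L_B ≈ 0.23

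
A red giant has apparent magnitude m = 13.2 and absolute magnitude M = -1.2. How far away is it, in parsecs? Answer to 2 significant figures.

μ = m − M = 14.400
m − M = 5 log₁₀ d − 5
log₁₀ d = (m − M)/5 + 1 = 3.8800
d = 10^3.8800 = 7586 pc

d ≈ 7600 pc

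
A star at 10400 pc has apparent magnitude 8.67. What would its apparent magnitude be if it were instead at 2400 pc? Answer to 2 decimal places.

m ≈ 5.49

Flux ∝ 1/d², so Δm = 5 log₁₀(d₂/d₁) = 5 log₁₀(2400/10400) = -3.184
m₂ = m₁ + Δm = 8.67 + (-3.184) = 5.486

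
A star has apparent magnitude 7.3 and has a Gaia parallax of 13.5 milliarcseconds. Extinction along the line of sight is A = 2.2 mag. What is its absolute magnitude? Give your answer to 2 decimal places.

M ≈ 0.75

p = 13.5 mas = 0.0135″ → d = 1/p = 74.07 pc
5 log₁₀(d/10 pc) = 5 log₁₀(74.07) − 5 = 4.348
M = m − 5 log₁₀(d/10) − A = 7.3 − 4.348 − 2.2 = 0.752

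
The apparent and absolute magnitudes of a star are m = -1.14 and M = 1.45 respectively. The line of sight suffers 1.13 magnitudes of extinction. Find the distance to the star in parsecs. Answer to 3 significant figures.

d ≈ 1.80 pc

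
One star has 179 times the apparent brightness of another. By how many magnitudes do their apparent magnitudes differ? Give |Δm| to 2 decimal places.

Pogson: Δm = −2.5 log₁₀(ratio) = −2.5 log₁₀(179) = −2.5 × 2.2529 = -5.632

|Δm| ≈ 5.63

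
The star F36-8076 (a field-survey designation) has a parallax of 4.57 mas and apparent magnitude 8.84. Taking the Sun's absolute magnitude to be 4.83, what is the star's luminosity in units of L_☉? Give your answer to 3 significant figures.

d = 1/p = 1000/4.57 mas = 218.8 pc
M = m − 5 log₁₀ d + 5 = 8.84 − 5·2.3401 + 5 = 2.140
M − M_☉ = 2.140 − 4.83 = -2.690
L/L_☉ = 10^(−0.4 × -2.690) = 11.92

L/L_☉ ≈ 11.9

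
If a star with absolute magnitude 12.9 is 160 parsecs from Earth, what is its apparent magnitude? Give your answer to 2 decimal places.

m ≈ 18.92

m = M + 5 log₁₀ d − 5 = 12.9 + 5·2.2041 − 5 = 18.921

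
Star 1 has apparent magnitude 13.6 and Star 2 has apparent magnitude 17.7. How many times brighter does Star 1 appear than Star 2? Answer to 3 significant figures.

Δm = 13.6 − (17.7) = -4.1
Flux ratio = 10^(−0.4 Δm) = 10^(−0.4 × -4.1) = 10^1.640 = 43.65

43.7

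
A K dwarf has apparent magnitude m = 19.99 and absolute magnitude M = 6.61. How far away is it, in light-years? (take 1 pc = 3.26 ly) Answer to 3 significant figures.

d ≈ 15500 ly

Distance modulus: m − M = 19.99 − (6.61) = 13.380
m − M = 5 log₁₀ d − 5
log₁₀ d = (m − M)/5 + 1 = 3.6760
d = 10^3.6760 = 4742 pc
= 15460 ly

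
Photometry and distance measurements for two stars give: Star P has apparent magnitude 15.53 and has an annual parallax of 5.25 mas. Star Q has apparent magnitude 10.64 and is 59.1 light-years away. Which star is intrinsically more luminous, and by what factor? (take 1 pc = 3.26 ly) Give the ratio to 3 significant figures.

Star P is more luminous, by a factor of 1.22.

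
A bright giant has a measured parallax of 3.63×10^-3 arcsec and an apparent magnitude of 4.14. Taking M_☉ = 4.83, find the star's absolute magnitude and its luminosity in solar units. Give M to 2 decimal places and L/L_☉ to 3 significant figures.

M ≈ -3.06; L/L_☉ ≈ 1430

d = 1/p = 1/3.63×10^-3″ = 275.5 pc
M = m − 5 log₁₀ d + 5 = 4.14 − 5·2.4401 + 5 = -3.060
M − M_☉ = -3.060 − 4.83 = -7.890
L/L_☉ = 10^(−0.4 × -7.890) = 1433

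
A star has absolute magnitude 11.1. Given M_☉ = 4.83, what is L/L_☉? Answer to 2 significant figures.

M − M_☉ = 11.1 − 4.83 = 6.270
L/L_☉ = 10^(−0.4 (M − M_☉)) = 10^-2.508 = 3.105×10^-3

L/L_☉ ≈ 3.1×10^-3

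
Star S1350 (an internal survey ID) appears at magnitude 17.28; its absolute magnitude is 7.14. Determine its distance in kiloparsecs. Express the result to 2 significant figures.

μ = m − M = 10.140
m − M = 5 log₁₀ d − 5
log₁₀ d = (m − M)/5 + 1 = 3.0280
d = 10^3.0280 = 1067 pc
= 1.067 kpc

d ≈ 1.1 kpc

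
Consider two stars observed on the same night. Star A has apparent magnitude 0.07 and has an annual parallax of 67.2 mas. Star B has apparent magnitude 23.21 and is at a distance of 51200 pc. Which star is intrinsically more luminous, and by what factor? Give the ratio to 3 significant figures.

Star A is more luminous, by a factor of 152.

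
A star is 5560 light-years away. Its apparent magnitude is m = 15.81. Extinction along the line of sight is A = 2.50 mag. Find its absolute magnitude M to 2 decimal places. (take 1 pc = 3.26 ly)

d = 5560 ly / 3.26 = 1706 pc
5 log₁₀(d/10 pc) = 5 log₁₀(1706) − 5 = 11.159
M = m − 5 log₁₀(d/10) − A = 15.81 − 11.159 − 2.50 = 2.151

M ≈ 2.15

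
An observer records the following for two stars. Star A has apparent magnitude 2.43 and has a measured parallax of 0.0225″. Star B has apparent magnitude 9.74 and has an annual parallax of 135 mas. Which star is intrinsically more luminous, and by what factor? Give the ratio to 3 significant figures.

Star A is more luminous, by a factor of 30200.

Star A: d = 1/p = 1/0.0225″ = 44.44 pc
Star A: M = m − 5 log₁₀ d + 5 = 2.43 − 5·1.6478 + 5 = -0.809
Star B: p = 135 mas = 0.135″ → d = 1/p = 7.407 pc
Star B: M = m − 5 log₁₀ d + 5 = 9.74 − 5·0.8697 + 5 = 10.392
ΔM = M_A − M_B = -0.809 − (10.392) = -11.201; smaller M is more luminous → Star A.
L ratio = 10^(0.4 |ΔM|) = 10^4.480 = 30220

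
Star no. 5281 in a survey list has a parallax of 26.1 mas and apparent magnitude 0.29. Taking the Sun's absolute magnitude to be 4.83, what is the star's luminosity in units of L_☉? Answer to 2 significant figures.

d = 1/p = 1000/26.1 mas = 38.31 pc
M = m − 5 log₁₀ d + 5 = 0.29 − 5·1.5834 + 5 = -2.627
M − M_☉ = -2.627 − 4.83 = -7.457
L/L_☉ = 10^(−0.4 × -7.457) = 961.0

L/L_☉ ≈ 960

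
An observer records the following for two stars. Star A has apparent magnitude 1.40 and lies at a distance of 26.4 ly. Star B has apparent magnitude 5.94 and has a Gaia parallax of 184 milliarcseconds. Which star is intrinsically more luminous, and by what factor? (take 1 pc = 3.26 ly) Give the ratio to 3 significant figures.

Star A: d = 26.4 ly / 3.26 = 8.098 pc
Star A: M = m − 5 log₁₀ d + 5 = 1.40 − 5·0.9084 + 5 = 1.858
Star B: p = 184 mas = 0.184″ → d = 1/p = 5.435 pc
Star B: M = m − 5 log₁₀ d + 5 = 5.94 − 5·0.7352 + 5 = 7.264
ΔM = M_A − M_B = 1.858 − (7.264) = -5.406; smaller M is more luminous → Star A.
L ratio = 10^(0.4 |ΔM|) = 10^2.162 = 145.3

Star A is more luminous, by a factor of 145.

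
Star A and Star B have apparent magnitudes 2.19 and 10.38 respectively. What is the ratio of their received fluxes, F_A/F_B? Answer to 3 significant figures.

Magnitude difference = -8.19
Flux ratio = 10^(−0.4 Δm) = 10^(−0.4 × -8.19) = 10^3.276 = 1888

F_A/F_B ≈ 1890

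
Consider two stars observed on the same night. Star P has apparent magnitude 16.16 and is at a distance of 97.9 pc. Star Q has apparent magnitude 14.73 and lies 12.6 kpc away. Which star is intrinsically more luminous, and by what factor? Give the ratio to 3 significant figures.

Star P: M = m − 5 log₁₀ d + 5 = 16.16 − 5·1.9908 + 5 = 11.206
Star Q: d = 12.6 kpc = 12600 pc
Star Q: M = m − 5 log₁₀ d + 5 = 14.73 − 5·4.1004 + 5 = -0.772
ΔM = M_P − M_Q = 11.206 − (-0.772) = 11.978; smaller M is more luminous → Star Q.
L ratio = 10^(0.4 |ΔM|) = 10^4.791 = 61830

Star Q is more luminous, by a factor of 61800.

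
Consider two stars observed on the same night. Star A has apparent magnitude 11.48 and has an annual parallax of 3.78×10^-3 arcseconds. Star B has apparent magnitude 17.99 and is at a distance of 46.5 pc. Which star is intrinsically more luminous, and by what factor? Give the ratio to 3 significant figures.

Star A is more luminous, by a factor of 13000.

Star A: d = 1/p = 1/3.78×10^-3″ = 264.6 pc
Star A: M = m − 5 log₁₀ d + 5 = 11.48 − 5·2.4225 + 5 = 4.367
Star B: M = m − 5 log₁₀ d + 5 = 17.99 − 5·1.6675 + 5 = 14.653
ΔM = M_A − M_B = 4.367 − (14.653) = -10.285; smaller M is more luminous → Star A.
L ratio = 10^(0.4 |ΔM|) = 10^4.114 = 13010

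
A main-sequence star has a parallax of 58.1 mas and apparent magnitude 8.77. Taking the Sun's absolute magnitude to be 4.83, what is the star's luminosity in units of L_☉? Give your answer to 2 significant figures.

L/L_☉ ≈ 0.079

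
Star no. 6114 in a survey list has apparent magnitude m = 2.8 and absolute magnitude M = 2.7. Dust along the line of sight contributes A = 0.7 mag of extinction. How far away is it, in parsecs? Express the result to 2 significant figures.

d ≈ 7.6 pc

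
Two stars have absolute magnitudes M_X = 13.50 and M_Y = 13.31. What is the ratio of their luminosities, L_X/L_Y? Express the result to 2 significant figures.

L_X/L_Y ≈ 0.84

ΔM = M_X − M_Y = 0.19
L_X/L_Y = 10^(−0.4 ΔM) = 10^-0.076 = 0.8395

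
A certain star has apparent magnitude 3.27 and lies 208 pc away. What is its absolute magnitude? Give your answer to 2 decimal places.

M ≈ -3.32

5 log₁₀(d/10 pc) = 5 log₁₀(208.0) − 5 = 6.590
M = m − 5 log₁₀(d/10) = 3.27 − 6.590 = -3.320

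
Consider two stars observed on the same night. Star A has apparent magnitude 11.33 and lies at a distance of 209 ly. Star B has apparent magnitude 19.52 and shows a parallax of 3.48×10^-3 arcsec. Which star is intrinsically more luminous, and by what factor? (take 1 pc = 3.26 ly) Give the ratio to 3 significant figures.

Star A: d = 209 ly / 3.26 = 64.11 pc
Star A: M = m − 5 log₁₀ d + 5 = 11.33 − 5·1.8069 + 5 = 7.295
Star B: d = 1/p = 1/3.48×10^-3″ = 287.4 pc
Star B: M = m − 5 log₁₀ d + 5 = 19.52 − 5·2.4584 + 5 = 12.228
ΔM = M_A − M_B = 7.295 − (12.228) = -4.933; smaller M is more luminous → Star A.
L ratio = 10^(0.4 |ΔM|) = 10^1.973 = 93.98

Star A is more luminous, by a factor of 94.0.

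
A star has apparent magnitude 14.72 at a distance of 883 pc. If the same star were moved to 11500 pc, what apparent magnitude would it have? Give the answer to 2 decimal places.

Flux ∝ 1/d², so Δm = 5 log₁₀(d₂/d₁) = 5 log₁₀(11500/883) = 5.574
m₂ = m₁ + Δm = 14.72 + (5.574) = 20.294

m ≈ 20.29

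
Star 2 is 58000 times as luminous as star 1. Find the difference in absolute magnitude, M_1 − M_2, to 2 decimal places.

Pogson: ΔM = −2.5 log₁₀(ratio) = −2.5 log₁₀(58000) = −2.5 × 4.7634 = -11.909
Star 2 is brighter so has the smaller magnitude: M_1 − M_2 is positive.

M_1 − M_2 ≈ 11.91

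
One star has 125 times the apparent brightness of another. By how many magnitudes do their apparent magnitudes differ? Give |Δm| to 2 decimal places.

|Δm| ≈ 5.24

Pogson: Δm = −2.5 log₁₀(ratio) = −2.5 log₁₀(125) = −2.5 × 2.0969 = -5.242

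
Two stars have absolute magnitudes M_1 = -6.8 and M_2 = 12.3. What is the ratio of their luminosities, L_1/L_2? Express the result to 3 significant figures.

L_1/L_2 ≈ 4.37×10^7

ΔM = M_1 − M_2 = -19.1
L_1/L_2 = 10^(−0.4 ΔM) = 10^7.640 = 4.365×10^7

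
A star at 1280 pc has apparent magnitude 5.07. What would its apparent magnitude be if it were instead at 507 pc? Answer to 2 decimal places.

Flux ∝ 1/d², so Δm = 5 log₁₀(d₂/d₁) = 5 log₁₀(507/1280) = -2.011
m₂ = m₁ + Δm = 5.07 + (-2.011) = 3.059

m ≈ 3.06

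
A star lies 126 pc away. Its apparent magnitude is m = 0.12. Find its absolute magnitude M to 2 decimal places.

M ≈ -5.38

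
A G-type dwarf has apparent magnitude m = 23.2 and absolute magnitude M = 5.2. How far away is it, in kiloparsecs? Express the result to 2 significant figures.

μ = m − M = 18.000
m − M = 5 log₁₀ d − 5
log₁₀ d = (m − M)/5 + 1 = 4.6000
d = 10^4.6000 = 39810 pc
= 39.81 kpc

d ≈ 40 kpc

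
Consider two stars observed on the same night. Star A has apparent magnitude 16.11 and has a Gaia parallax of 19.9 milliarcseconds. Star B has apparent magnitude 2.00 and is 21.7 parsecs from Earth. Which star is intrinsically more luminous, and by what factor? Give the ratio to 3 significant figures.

Star B is more luminous, by a factor of 82200.

Star A: p = 19.9 mas = 0.0199″ → d = 1/p = 50.25 pc
Star A: M = m − 5 log₁₀ d + 5 = 16.11 − 5·1.7011 + 5 = 12.604
Star B: M = m − 5 log₁₀ d + 5 = 2.00 − 5·1.3365 + 5 = 0.318
ΔM = M_A − M_B = 12.604 − (0.318) = 12.287; smaller M is more luminous → Star B.
L ratio = 10^(0.4 |ΔM|) = 10^4.915 = 82150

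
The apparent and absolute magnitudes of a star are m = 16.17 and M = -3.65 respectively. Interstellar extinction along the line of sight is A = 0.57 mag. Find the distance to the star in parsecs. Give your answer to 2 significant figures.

d ≈ 71000 pc

m − M = 5 log₁₀(d/10 pc) + A  ⇒  16.17 − (-3.65) − 0.57 = 5 log₁₀(d/10)
19.250 = 5 log₁₀(d/10)
log₁₀ d = (m − M − A)/5 + 1 = 4.8500
d = 10^4.8500 = 70790 pc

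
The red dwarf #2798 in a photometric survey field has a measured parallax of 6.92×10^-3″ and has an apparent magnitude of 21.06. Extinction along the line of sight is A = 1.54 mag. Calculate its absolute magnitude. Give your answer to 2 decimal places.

d = 1/p = 1/6.92×10^-3″ = 144.5 pc
5 log₁₀(d/10 pc) = 5 log₁₀(144.5) − 5 = 5.799
M = m − 5 log₁₀(d/10) − A = 21.06 − 5.799 − 1.54 = 13.721

M ≈ 13.72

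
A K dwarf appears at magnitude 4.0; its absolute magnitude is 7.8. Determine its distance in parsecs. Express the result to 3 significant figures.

Distance modulus: m − M = 4.0 − (7.8) = -3.800
m − M = 5 log₁₀ d − 5
log₁₀ d = (m − M)/5 + 1 = 0.2400
d = 10^0.2400 = 1.738 pc

d ≈ 1.74 pc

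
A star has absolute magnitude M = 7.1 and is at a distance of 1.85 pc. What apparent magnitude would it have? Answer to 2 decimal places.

m ≈ 3.44

m = M + 5 log₁₀ d − 5 = 7.1 + 5·0.2672 − 5 = 3.436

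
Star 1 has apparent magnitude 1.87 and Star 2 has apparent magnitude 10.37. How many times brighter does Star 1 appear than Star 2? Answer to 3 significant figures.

Magnitude difference = -8.50
Flux ratio = 10^(−0.4 Δm) = 10^(−0.4 × -8.50) = 10^3.400 = 2512

2510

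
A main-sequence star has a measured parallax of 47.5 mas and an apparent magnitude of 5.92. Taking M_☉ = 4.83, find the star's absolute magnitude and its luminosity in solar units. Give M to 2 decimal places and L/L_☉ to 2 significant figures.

d = 1/p = 1000/47.5 mas = 21.05 pc
M = m − 5 log₁₀ d + 5 = 5.92 − 5·1.3233 + 5 = 4.303
M − M_☉ = 4.303 − 4.83 = -0.527
L/L_☉ = 10^(−0.4 × -0.527) = 1.624

M ≈ 4.30; L/L_☉ ≈ 1.6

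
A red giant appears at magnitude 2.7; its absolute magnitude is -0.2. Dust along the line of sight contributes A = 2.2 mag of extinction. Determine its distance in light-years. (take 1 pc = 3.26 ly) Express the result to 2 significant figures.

d ≈ 45 ly

m − M = 5 log₁₀(d/10 pc) + A  ⇒  2.7 − (-0.2) − 2.2 = 5 log₁₀(d/10)
0.700 = 5 log₁₀(d/10)
log₁₀ d = (m − M − A)/5 + 1 = 1.1400
d = 10^1.1400 = 13.80 pc
= 45.00 ly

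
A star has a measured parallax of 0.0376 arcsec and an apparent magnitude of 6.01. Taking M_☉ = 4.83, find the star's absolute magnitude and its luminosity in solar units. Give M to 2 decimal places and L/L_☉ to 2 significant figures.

d = 1/p = 1/0.0376″ = 26.60 pc
M = m − 5 log₁₀ d + 5 = 6.01 − 5·1.4248 + 5 = 3.886
M − M_☉ = 3.886 − 4.83 = -0.944
L/L_☉ = 10^(−0.4 × -0.944) = 2.386

M ≈ 3.89; L/L_☉ ≈ 2.4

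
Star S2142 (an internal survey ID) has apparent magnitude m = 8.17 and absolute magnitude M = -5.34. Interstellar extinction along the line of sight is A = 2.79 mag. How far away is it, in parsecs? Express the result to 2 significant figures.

d ≈ 1400 pc

m − M = 5 log₁₀(d/10 pc) + A  ⇒  8.17 − (-5.34) − 2.79 = 5 log₁₀(d/10)
10.720 = 5 log₁₀(d/10)
log₁₀ d = (m − M − A)/5 + 1 = 3.1440
d = 10^3.1440 = 1393 pc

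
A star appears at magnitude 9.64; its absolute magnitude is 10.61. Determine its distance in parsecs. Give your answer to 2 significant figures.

μ = m − M = -0.970
m − M = 5 log₁₀ d − 5
log₁₀ d = (m − M)/5 + 1 = 0.8060
d = 10^0.8060 = 6.397 pc

d ≈ 6.4 pc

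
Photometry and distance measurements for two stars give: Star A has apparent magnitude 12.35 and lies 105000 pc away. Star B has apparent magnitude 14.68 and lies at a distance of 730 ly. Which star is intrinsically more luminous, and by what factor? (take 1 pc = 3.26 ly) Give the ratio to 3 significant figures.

Star A is more luminous, by a factor of 1.88×10^6.

Star A: M = m − 5 log₁₀ d + 5 = 12.35 − 5·5.0212 + 5 = -7.756
Star B: d = 730 ly / 3.26 = 223.9 pc
Star B: M = m − 5 log₁₀ d + 5 = 14.68 − 5·2.3501 + 5 = 7.929
ΔM = M_A − M_B = -7.756 − (7.929) = -15.685; smaller M is more luminous → Star A.
L ratio = 10^(0.4 |ΔM|) = 10^6.274 = 1.880×10^6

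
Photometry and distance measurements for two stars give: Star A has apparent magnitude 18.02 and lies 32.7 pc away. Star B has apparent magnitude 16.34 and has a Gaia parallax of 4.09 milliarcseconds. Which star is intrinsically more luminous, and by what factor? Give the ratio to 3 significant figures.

Star A: M = m − 5 log₁₀ d + 5 = 18.02 − 5·1.5145 + 5 = 15.447
Star B: p = 4.09 mas = 4.09×10^-3″ → d = 1/p = 244.5 pc
Star B: M = m − 5 log₁₀ d + 5 = 16.34 − 5·2.3883 + 5 = 9.399
ΔM = M_A − M_B = 15.447 − (9.399) = 6.049; smaller M is more luminous → Star B.
L ratio = 10^(0.4 |ΔM|) = 10^2.419 = 262.7

Star B is more luminous, by a factor of 263.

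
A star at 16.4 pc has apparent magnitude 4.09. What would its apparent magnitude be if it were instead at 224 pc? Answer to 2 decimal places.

m ≈ 9.77

Flux ∝ 1/d², so Δm = 5 log₁₀(d₂/d₁) = 5 log₁₀(224/16.4) = 5.677
m₂ = m₁ + Δm = 4.09 + (5.677) = 9.767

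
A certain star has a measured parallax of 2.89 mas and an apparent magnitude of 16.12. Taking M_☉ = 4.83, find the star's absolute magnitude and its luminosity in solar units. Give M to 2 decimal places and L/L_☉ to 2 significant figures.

d = 1/p = 1000/2.89 mas = 346.0 pc
M = m − 5 log₁₀ d + 5 = 16.12 − 5·2.5391 + 5 = 8.424
M − M_☉ = 8.424 − 4.83 = 3.594
L/L_☉ = 10^(−0.4 × 3.594) = 0.03649

M ≈ 8.42; L/L_☉ ≈ 0.036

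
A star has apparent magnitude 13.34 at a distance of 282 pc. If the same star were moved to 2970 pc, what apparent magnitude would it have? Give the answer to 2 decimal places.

Flux ∝ 1/d², so Δm = 5 log₁₀(d₂/d₁) = 5 log₁₀(2970/282) = 5.113
m₂ = m₁ + Δm = 13.34 + (5.113) = 18.453

m ≈ 18.45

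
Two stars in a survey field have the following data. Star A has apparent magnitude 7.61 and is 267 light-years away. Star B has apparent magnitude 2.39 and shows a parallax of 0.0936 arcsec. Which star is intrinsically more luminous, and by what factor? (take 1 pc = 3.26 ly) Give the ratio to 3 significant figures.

Star A: d = 267 ly / 3.26 = 81.90 pc
Star A: M = m − 5 log₁₀ d + 5 = 7.61 − 5·1.9133 + 5 = 3.044
Star B: d = 1/p = 1/0.0936″ = 10.68 pc
Star B: M = m − 5 log₁₀ d + 5 = 2.39 − 5·1.0287 + 5 = 2.246
ΔM = M_A − M_B = 3.044 − (2.246) = 0.797; smaller M is more luminous → Star B.
L ratio = 10^(0.4 |ΔM|) = 10^0.319 = 2.084

Star B is more luminous, by a factor of 2.08.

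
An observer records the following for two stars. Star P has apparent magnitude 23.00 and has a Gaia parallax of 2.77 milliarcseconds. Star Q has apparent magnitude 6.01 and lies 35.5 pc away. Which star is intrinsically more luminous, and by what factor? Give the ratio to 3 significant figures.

Star Q is more luminous, by a factor of 60500.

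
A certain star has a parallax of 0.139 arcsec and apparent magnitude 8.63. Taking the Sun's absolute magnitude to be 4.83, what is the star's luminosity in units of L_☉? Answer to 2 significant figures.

L/L_☉ ≈ 0.016

d = 1/p = 1/0.139″ = 7.194 pc
M = m − 5 log₁₀ d + 5 = 8.63 − 5·0.8570 + 5 = 9.345
M − M_☉ = 9.345 − 4.83 = 4.515
L/L_☉ = 10^(−0.4 × 4.515) = 0.01563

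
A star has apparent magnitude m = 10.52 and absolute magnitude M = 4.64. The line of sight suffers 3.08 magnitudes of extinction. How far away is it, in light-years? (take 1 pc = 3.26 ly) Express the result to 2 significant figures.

m − M = 5 log₁₀(d/10 pc) + A  ⇒  10.52 − (4.64) − 3.08 = 5 log₁₀(d/10)
2.800 = 5 log₁₀(d/10)
log₁₀ d = (m − M − A)/5 + 1 = 1.5600
d = 10^1.5600 = 36.31 pc
= 118.4 ly

d ≈ 120 ly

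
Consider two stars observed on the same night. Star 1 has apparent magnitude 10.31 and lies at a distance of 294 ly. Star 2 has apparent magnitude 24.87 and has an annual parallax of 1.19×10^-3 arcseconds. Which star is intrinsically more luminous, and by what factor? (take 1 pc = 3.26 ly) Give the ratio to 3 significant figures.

Star 1: d = 294 ly / 3.26 = 90.18 pc
Star 1: M = m − 5 log₁₀ d + 5 = 10.31 − 5·1.9551 + 5 = 5.534
Star 2: d = 1/p = 1/1.19×10^-3″ = 840.3 pc
Star 2: M = m − 5 log₁₀ d + 5 = 24.87 − 5·2.9245 + 5 = 15.248
ΔM = M_1 − M_2 = 5.534 − (15.248) = -9.713; smaller M is more luminous → Star 1.
L ratio = 10^(0.4 |ΔM|) = 10^3.885 = 7680

Star 1 is more luminous, by a factor of 7680.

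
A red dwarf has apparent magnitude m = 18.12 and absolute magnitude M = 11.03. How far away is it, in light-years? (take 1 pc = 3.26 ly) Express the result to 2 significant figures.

d ≈ 850 ly

Distance modulus: m − M = 18.12 − (11.03) = 7.090
m − M = 5 log₁₀ d − 5
log₁₀ d = (m − M)/5 + 1 = 2.4180
d = 10^2.4180 = 261.8 pc
= 853.5 ly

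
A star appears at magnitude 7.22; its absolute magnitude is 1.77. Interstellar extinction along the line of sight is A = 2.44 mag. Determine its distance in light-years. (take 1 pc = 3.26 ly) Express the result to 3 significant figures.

m − M = 5 log₁₀(d/10 pc) + A  ⇒  7.22 − (1.77) − 2.44 = 5 log₁₀(d/10)
3.010 = 5 log₁₀(d/10)
log₁₀ d = (m − M − A)/5 + 1 = 1.6020
d = 10^1.6020 = 39.99 pc
= 130.4 ly

d ≈ 130 ly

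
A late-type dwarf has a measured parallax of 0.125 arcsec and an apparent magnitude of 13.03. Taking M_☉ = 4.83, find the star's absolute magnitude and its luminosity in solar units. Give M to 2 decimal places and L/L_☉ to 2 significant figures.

d = 1/p = 1/0.125″ = 8.000 pc
M = m − 5 log₁₀ d + 5 = 13.03 − 5·0.9031 + 5 = 13.515
M − M_☉ = 13.515 − 4.83 = 8.685
L/L_☉ = 10^(−0.4 × 8.685) = 3.359×10^-4

M ≈ 13.51; L/L_☉ ≈ 3.4×10^-4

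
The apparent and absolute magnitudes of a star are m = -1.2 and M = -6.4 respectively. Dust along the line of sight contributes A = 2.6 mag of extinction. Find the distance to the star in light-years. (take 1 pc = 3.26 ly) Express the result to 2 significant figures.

d ≈ 110 ly

m − M = 5 log₁₀(d/10 pc) + A  ⇒  -1.2 − (-6.4) − 2.6 = 5 log₁₀(d/10)
2.600 = 5 log₁₀(d/10)
log₁₀ d = (m − M − A)/5 + 1 = 1.5200
d = 10^1.5200 = 33.11 pc
= 107.9 ly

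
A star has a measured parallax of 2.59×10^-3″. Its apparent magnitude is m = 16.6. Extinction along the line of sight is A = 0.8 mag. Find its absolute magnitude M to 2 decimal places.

M ≈ 7.87

d = 1/p = 1/2.59×10^-3″ = 386.1 pc
5 log₁₀(d/10 pc) = 5 log₁₀(386.1) − 5 = 7.934
M = m − 5 log₁₀(d/10) − A = 16.6 − 7.934 − 0.8 = 7.866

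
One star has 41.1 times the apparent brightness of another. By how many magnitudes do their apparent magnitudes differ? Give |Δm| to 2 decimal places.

|Δm| ≈ 4.03

Pogson: Δm = −2.5 log₁₀(ratio) = −2.5 log₁₀(41.1) = −2.5 × 1.6138 = -4.035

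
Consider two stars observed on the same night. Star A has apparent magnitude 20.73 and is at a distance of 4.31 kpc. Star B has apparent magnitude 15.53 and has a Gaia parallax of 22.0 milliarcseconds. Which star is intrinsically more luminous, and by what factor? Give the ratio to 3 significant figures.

Star A is more luminous, by a factor of 74.8.

Star A: d = 4.31 kpc = 4310 pc
Star A: M = m − 5 log₁₀ d + 5 = 20.73 − 5·3.6345 + 5 = 7.558
Star B: p = 22.0 mas = 0.0220″ → d = 1/p = 45.45 pc
Star B: M = m − 5 log₁₀ d + 5 = 15.53 − 5·1.6576 + 5 = 12.242
ΔM = M_A − M_B = 7.558 − (12.242) = -4.684; smaller M is more luminous → Star A.
L ratio = 10^(0.4 |ΔM|) = 10^1.874 = 74.78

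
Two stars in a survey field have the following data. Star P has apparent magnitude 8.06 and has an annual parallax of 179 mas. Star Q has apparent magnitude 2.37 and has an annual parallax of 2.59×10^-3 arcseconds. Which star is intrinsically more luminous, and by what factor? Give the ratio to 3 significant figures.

Star P: p = 179 mas = 0.179″ → d = 1/p = 5.587 pc
Star P: M = m − 5 log₁₀ d + 5 = 8.06 − 5·0.7471 + 5 = 9.324
Star Q: d = 1/p = 1/2.59×10^-3″ = 386.1 pc
Star Q: M = m − 5 log₁₀ d + 5 = 2.37 − 5·2.5867 + 5 = -5.564
ΔM = M_P − M_Q = 9.324 − (-5.564) = 14.888; smaller M is more luminous → Star Q.
L ratio = 10^(0.4 |ΔM|) = 10^5.955 = 901800

Star Q is more luminous, by a factor of 902000.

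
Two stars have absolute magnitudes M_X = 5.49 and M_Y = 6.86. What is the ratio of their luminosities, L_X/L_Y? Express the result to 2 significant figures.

ΔM = M_X − M_Y = -1.37
L_X/L_Y = 10^(−0.4 ΔM) = 10^0.548 = 3.532

L_X/L_Y ≈ 3.5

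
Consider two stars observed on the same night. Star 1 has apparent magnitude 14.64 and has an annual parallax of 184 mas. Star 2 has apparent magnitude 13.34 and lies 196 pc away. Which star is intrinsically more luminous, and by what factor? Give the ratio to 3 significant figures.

Star 2 is more luminous, by a factor of 4310.

Star 1: p = 184 mas = 0.184″ → d = 1/p = 5.435 pc
Star 1: M = m − 5 log₁₀ d + 5 = 14.64 − 5·0.7352 + 5 = 15.964
Star 2: M = m − 5 log₁₀ d + 5 = 13.34 − 5·2.2923 + 5 = 6.879
ΔM = M_1 − M_2 = 15.964 − (6.879) = 9.085; smaller M is more luminous → Star 2.
L ratio = 10^(0.4 |ΔM|) = 10^3.634 = 4307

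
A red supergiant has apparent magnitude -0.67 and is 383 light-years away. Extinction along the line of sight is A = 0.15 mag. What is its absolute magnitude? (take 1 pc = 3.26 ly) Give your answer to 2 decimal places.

M ≈ -6.17

d = 383 ly / 3.26 = 117.5 pc
5 log₁₀(d/10 pc) = 5 log₁₀(117.5) − 5 = 5.350
M = m − 5 log₁₀(d/10) − A = -0.67 − 5.350 − 0.15 = -6.170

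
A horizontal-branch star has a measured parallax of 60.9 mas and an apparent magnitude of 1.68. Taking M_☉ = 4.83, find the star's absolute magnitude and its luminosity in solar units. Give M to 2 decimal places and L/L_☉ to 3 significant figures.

d = 1/p = 1000/60.9 mas = 16.42 pc
M = m − 5 log₁₀ d + 5 = 1.68 − 5·1.2154 + 5 = 0.603
M − M_☉ = 0.603 − 4.83 = -4.227
L/L_☉ = 10^(−0.4 × -4.227) = 49.06

M ≈ 0.60; L/L_☉ ≈ 49.1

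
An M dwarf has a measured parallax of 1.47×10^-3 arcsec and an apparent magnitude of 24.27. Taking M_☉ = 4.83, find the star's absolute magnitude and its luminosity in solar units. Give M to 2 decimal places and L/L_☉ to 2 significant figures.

d = 1/p = 1/1.47×10^-3″ = 680.3 pc
M = m − 5 log₁₀ d + 5 = 24.27 − 5·2.8327 + 5 = 15.107
M − M_☉ = 15.107 − 4.83 = 10.277
L/L_☉ = 10^(−0.4 × 10.277) = 7.751×10^-5

M ≈ 15.11; L/L_☉ ≈ 7.8×10^-5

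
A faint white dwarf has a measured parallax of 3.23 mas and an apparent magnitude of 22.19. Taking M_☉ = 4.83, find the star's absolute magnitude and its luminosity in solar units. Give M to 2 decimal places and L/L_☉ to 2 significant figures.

M ≈ 14.74; L/L_☉ ≈ 1.1×10^-4

d = 1/p = 1000/3.23 mas = 309.6 pc
M = m − 5 log₁₀ d + 5 = 22.19 − 5·2.4908 + 5 = 14.736
M − M_☉ = 14.736 − 4.83 = 9.906
L/L_☉ = 10^(−0.4 × 9.906) = 1.090×10^-4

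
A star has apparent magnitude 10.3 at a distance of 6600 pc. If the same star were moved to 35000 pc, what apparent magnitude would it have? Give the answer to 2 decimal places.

Flux ∝ 1/d², so Δm = 5 log₁₀(d₂/d₁) = 5 log₁₀(35000/6600) = 3.623
m₂ = m₁ + Δm = 10.3 + (3.623) = 13.923

m ≈ 13.92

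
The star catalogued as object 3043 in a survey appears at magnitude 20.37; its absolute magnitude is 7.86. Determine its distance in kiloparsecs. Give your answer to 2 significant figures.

μ = m − M = 12.510
m − M = 5 log₁₀ d − 5
log₁₀ d = (m − M)/5 + 1 = 3.5020
d = 10^3.5020 = 3177 pc
= 3.177 kpc

d ≈ 3.2 kpc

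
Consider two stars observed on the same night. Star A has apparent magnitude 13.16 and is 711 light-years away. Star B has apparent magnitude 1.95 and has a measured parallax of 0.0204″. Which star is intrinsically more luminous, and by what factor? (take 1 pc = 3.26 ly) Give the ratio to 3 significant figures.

Star B is more luminous, by a factor of 1540.

Star A: d = 711 ly / 3.26 = 218.1 pc
Star A: M = m − 5 log₁₀ d + 5 = 13.16 − 5·2.3387 + 5 = 6.467
Star B: d = 1/p = 1/0.0204″ = 49.02 pc
Star B: M = m − 5 log₁₀ d + 5 = 1.95 − 5·1.6904 + 5 = -1.502
ΔM = M_A − M_B = 6.467 − (-1.502) = 7.969; smaller M is more luminous → Star B.
L ratio = 10^(0.4 |ΔM|) = 10^3.187 = 1540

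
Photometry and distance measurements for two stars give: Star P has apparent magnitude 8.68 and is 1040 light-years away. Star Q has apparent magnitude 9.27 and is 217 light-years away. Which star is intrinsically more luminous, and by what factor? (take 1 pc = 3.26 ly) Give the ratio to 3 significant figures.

Star P is more luminous, by a factor of 39.6.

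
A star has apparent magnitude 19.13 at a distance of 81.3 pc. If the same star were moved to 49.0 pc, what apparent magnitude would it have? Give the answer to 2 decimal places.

m ≈ 18.03

Flux ∝ 1/d², so Δm = 5 log₁₀(d₂/d₁) = 5 log₁₀(49.0/81.3) = -1.099
m₂ = m₁ + Δm = 19.13 + (-1.099) = 18.031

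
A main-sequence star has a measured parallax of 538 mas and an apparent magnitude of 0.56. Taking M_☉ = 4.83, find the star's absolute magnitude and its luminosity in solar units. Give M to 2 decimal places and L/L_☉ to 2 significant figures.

M ≈ 4.21; L/L_☉ ≈ 1.8

d = 1/p = 1000/538 mas = 1.859 pc
M = m − 5 log₁₀ d + 5 = 0.56 − 5·0.2692 + 5 = 4.214
M − M_☉ = 4.214 − 4.83 = -0.616
L/L_☉ = 10^(−0.4 × -0.616) = 1.764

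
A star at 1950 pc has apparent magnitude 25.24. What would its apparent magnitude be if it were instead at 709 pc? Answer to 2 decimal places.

Flux ∝ 1/d², so Δm = 5 log₁₀(d₂/d₁) = 5 log₁₀(709/1950) = -2.197
m₂ = m₁ + Δm = 25.24 + (-2.197) = 23.043

m ≈ 23.04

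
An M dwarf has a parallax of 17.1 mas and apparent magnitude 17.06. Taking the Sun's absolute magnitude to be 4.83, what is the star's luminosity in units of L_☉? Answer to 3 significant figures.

d = 1/p = 1000/17.1 mas = 58.48 pc
M = m − 5 log₁₀ d + 5 = 17.06 − 5·1.7670 + 5 = 13.225
M − M_☉ = 13.225 − 4.83 = 8.395
L/L_☉ = 10^(−0.4 × 8.395) = 4.385×10^-4

L/L_☉ ≈ 4.39×10^-4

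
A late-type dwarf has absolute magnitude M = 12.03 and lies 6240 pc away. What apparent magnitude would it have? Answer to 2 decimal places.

m ≈ 26.01

m = M + 5 log₁₀ d − 5 = 12.03 + 5·3.7952 − 5 = 26.006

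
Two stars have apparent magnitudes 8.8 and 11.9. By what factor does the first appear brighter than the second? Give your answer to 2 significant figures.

Magnitude difference = -3.1
Flux ratio = 10^(−0.4 Δm) = 10^(−0.4 × -3.1) = 10^1.240 = 17.38

17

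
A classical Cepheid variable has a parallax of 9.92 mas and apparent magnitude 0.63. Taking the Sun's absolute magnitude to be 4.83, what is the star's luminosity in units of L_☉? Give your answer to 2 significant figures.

L/L_☉ ≈ 4900

d = 1/p = 1000/9.92 mas = 100.8 pc
M = m − 5 log₁₀ d + 5 = 0.63 − 5·2.0035 + 5 = -4.387
M − M_☉ = -4.387 − 4.83 = -9.217
L/L_☉ = 10^(−0.4 × -9.217) = 4864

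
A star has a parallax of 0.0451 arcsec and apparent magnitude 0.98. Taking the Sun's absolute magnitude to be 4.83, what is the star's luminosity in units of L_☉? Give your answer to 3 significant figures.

d = 1/p = 1/0.0451″ = 22.17 pc
M = m − 5 log₁₀ d + 5 = 0.98 − 5·1.3458 + 5 = -0.749
M − M_☉ = -0.749 − 4.83 = -5.579
L/L_☉ = 10^(−0.4 × -5.579) = 170.5

L/L_☉ ≈ 170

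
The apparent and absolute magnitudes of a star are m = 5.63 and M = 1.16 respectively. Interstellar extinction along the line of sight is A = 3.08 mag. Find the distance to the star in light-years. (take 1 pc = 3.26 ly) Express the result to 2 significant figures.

d ≈ 62 ly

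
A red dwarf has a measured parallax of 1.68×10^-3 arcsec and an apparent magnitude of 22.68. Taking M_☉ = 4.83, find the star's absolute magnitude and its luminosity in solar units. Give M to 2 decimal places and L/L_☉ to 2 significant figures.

M ≈ 13.81; L/L_☉ ≈ 2.6×10^-4

d = 1/p = 1/1.68×10^-3″ = 595.2 pc
M = m − 5 log₁₀ d + 5 = 22.68 − 5·2.7747 + 5 = 13.807
M − M_☉ = 13.807 − 4.83 = 8.977
L/L_☉ = 10^(−0.4 × 8.977) = 2.567×10^-4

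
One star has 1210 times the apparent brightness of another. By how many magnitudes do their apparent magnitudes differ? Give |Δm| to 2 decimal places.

|Δm| ≈ 7.71

Pogson: Δm = −2.5 log₁₀(ratio) = −2.5 log₁₀(1210) = −2.5 × 3.0828 = -7.707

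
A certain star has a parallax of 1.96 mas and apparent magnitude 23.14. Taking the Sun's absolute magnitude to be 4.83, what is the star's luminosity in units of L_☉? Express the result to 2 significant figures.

L/L_☉ ≈ 1.2×10^-4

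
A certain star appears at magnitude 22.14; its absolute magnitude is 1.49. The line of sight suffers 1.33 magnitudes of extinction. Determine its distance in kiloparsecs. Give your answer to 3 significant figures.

d ≈ 73.1 kpc

m − M = 5 log₁₀(d/10 pc) + A  ⇒  22.14 − (1.49) − 1.33 = 5 log₁₀(d/10)
19.320 = 5 log₁₀(d/10)
log₁₀ d = (m − M − A)/5 + 1 = 4.8640
d = 10^4.8640 = 73110 pc
= 73.11 kpc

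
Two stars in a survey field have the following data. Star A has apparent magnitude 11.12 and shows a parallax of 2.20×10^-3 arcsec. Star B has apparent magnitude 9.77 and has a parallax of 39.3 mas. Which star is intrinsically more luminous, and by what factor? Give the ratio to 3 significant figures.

Star A: d = 1/p = 1/2.20×10^-3″ = 454.5 pc
Star A: M = m − 5 log₁₀ d + 5 = 11.12 − 5·2.6576 + 5 = 2.832
Star B: p = 39.3 mas = 0.0393″ → d = 1/p = 25.45 pc
Star B: M = m − 5 log₁₀ d + 5 = 9.77 − 5·1.4056 + 5 = 7.742
ΔM = M_A − M_B = 2.832 − (7.742) = -4.910; smaller M is more luminous → Star A.
L ratio = 10^(0.4 |ΔM|) = 10^1.964 = 92.03

Star A is more luminous, by a factor of 92.0.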